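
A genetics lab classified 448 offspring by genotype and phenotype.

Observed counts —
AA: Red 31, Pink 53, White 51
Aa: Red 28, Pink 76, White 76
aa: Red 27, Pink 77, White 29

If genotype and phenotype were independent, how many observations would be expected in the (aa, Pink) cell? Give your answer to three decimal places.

Row total (aa) = 133; column total (Pink) = 206; grand total N = 448.
Expected count = (row total × column total) / N = 133 × 206 / 448 = 61.156.

61.156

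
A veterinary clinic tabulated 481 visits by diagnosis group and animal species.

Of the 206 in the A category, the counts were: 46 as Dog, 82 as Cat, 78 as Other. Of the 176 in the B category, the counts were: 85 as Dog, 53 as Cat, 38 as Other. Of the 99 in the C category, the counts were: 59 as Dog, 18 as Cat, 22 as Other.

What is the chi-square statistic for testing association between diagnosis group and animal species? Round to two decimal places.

49.60

Row totals: 206, 176, 99. Column totals: 190, 153, 138. Grand total N = 481.
Expected counts (row total × column total / N):
  A, Dog: 206×190/481 = 81.372
  A, Cat: 206×153/481 = 65.526
  A, Other: 206×138/481 = 59.102
  B, Dog: 176×190/481 = 69.522
  B, Cat: 176×153/481 = 55.983
  B, Other: 176×138/481 = 50.495
  C, Dog: 99×190/481 = 39.106
  C, Cat: 99×153/481 = 31.491
  C, Other: 99×138/481 = 28.403
Contributions (O − E)²/E:
  (46 − 81.372)²/81.372 = 15.3760
  (82 − 65.526)²/65.526 = 4.1418
  (78 − 59.102)²/59.102 = 6.0427
  (85 − 69.522)²/69.522 = 3.4459
  (53 − 55.983)²/55.983 = 0.1589
  (38 − 50.495)²/50.495 = 3.0919
  (59 − 39.106)²/39.106 = 10.1205
  (18 − 31.491)²/31.491 = 5.7797
  (22 − 28.403)²/28.403 = 1.4435
χ² = 15.3760 + 4.1418 + 6.0427 + 3.4459 + 0.1589 + 3.0919 + 10.1205 + 5.7797 + 1.4435 = 49.60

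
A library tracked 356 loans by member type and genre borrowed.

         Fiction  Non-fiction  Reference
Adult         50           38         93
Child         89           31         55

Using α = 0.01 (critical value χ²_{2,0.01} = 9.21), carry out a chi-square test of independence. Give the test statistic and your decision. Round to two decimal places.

21.31; reject H₀

Row totals: 181, 175. Column totals: 139, 69, 148. Grand total N = 356.
Expected counts (row total × column total / N):
  Adult, Fiction: 181×139/356 = 70.671
  Adult, Non-fiction: 181×69/356 = 35.081
  Adult, Reference: 181×148/356 = 75.247
  Child, Fiction: 175×139/356 = 68.329
  Child, Non-fiction: 175×69/356 = 33.919
  Child, Reference: 175×148/356 = 72.753
Contributions (O − E)²/E:
  (50 − 70.671)²/70.671 = 6.0462
  (38 − 35.081)²/35.081 = 0.2429
  (93 − 75.247)²/75.247 = 4.1885
  (89 − 68.329)²/68.329 = 6.2534
  (31 − 33.919)²/33.919 = 0.2512
  (55 − 72.753)²/72.753 = 4.3320
χ² = 6.0462 + 0.2429 + 4.1885 + 6.2534 + 0.2512 + 4.3320 = 21.31
df = (2−1)(3−1) = 2. Since 21.31 > 9.21, reject the null hypothesis of independence at α = 0.01.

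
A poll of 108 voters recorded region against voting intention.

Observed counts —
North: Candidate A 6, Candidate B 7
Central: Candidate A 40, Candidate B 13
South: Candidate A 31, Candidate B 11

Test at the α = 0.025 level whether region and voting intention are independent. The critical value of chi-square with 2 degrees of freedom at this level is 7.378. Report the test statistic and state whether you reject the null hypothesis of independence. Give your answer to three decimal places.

4.597; fail to reject H₀

Row totals: 13, 53, 42. Column totals: 77, 31. Grand total N = 108.
Expected counts (row total × column total / N):
  North, Candidate A: 13×77/108 = 9.2685
  North, Candidate B: 13×31/108 = 3.7315
  Central, Candidate A: 53×77/108 = 37.7870
  Central, Candidate B: 53×31/108 = 15.2130
  South, Candidate A: 42×77/108 = 29.9444
  South, Candidate B: 42×31/108 = 12.0556
Contributions (O − E)²/E:
  (6 − 9.2685)²/9.2685 = 1.1526
  (7 − 3.7315)²/3.7315 = 2.8629
  (40 − 37.7870)²/37.7870 = 0.1296
  (13 − 15.2130)²/15.2130 = 0.3219
  (31 − 29.9444)²/29.9444 = 0.0372
  (11 − 12.0556)²/12.0556 = 0.0924
χ² = 1.1526 + 2.8629 + 0.1296 + 0.3219 + 0.0372 + 0.0924 = 4.597
df = (3−1)(2−1) = 2. Since 4.597 < 7.378, fail to reject the null hypothesis of independence at α = 0.025.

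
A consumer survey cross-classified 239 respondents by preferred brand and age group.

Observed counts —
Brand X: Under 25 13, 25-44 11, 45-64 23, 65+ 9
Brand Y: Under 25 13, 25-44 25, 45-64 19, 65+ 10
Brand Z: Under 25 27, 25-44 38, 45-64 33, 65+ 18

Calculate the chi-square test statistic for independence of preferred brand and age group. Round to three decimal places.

Row totals: 56, 67, 116. Column totals: 53, 74, 75, 37. Grand total N = 239.
Expected counts (row total × column total / N):
  Brand X, Under 25: 56×53/239 = 12.4184
  Brand X, 25-44: 56×74/239 = 17.3389
  Brand X, 45-64: 56×75/239 = 17.5732
  Brand X, 65+: 56×37/239 = 8.6695
  Brand Y, Under 25: 67×53/239 = 14.8577
  Brand Y, 25-44: 67×74/239 = 20.7448
  Brand Y, 45-64: 67×75/239 = 21.0251
  Brand Y, 65+: 67×37/239 = 10.3724
  Brand Z, Under 25: 116×53/239 = 25.7238
  Brand Z, 25-44: 116×74/239 = 35.9163
  Brand Z, 45-64: 116×75/239 = 36.4017
  Brand Z, 65+: 116×37/239 = 17.9582
Contributions (O − E)²/E:
  (13 − 12.4184)²/12.4184 = 0.0272
  (11 − 17.3389)²/17.3389 = 2.3174
  (23 − 17.5732)²/17.5732 = 1.6759
  (9 − 8.6695)²/8.6695 = 0.0126
  (13 − 14.8577)²/14.8577 = 0.2323
  (25 − 20.7448)²/20.7448 = 0.8728
  (19 − 21.0251)²/21.0251 = 0.1951
  (10 − 10.3724)²/10.3724 = 0.0134
  (27 − 25.7238)²/25.7238 = 0.0633
  (38 − 35.9163)²/35.9163 = 0.1209
  (33 − 36.4017)²/36.4017 = 0.3179
  (18 − 17.9582)²/17.9582 = 0.0001
χ² = 0.0272 + 2.3174 + 1.6759 + 0.0126 + 0.2323 + 0.8728 + 0.1951 + 0.0134 + 0.0633 + 0.1209 + 0.3179 + 0.0001 = 5.849

5.849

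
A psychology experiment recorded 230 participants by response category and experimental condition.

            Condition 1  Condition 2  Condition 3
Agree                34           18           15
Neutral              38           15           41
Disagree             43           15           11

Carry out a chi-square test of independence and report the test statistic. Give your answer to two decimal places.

Row totals: 67, 94, 69. Column totals: 115, 48, 67. Grand total N = 230.
Expected counts (row total × column total / N):
  Agree, Condition 1: 67×115/230 = 33.500
  Agree, Condition 2: 67×48/230 = 13.983
  Agree, Condition 3: 67×67/230 = 19.517
  Neutral, Condition 1: 94×115/230 = 47.000
  Neutral, Condition 2: 94×48/230 = 19.617
  Neutral, Condition 3: 94×67/230 = 27.383
  Disagree, Condition 1: 69×115/230 = 34.500
  Disagree, Condition 2: 69×48/230 = 14.400
  Disagree, Condition 3: 69×67/230 = 20.100
Contributions (O − E)²/E:
  (34 − 33.500)²/33.500 = 0.0075
  (18 − 13.983)²/13.983 = 1.1540
  (15 − 19.517)²/19.517 = 1.0454
  (38 − 47.000)²/47.000 = 1.7234
  (15 − 19.617)²/19.617 = 1.0866
  (41 − 27.383)²/27.383 = 6.7715
  (43 − 34.500)²/34.500 = 2.0942
  (15 − 14.400)²/14.400 = 0.0250
  (11 − 20.100)²/20.100 = 4.1199
χ² = 0.0075 + 1.1540 + 1.0454 + 1.7234 + 1.0866 + 6.7715 + 2.0942 + 0.0250 + 4.1199 = 18.03

18.03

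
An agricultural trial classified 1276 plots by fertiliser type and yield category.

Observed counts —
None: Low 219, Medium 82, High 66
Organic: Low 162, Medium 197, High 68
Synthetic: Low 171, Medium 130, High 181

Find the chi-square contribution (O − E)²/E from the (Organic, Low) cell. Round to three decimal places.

Row total (Organic) = 427; column total (Low) = 552; N = 1276.
Expected count E = 427 × 552 / 1276 = 184.7210.
Contribution = (O − E)²/E = (162 − 184.7210)² / 184.7210 = 2.795.

2.795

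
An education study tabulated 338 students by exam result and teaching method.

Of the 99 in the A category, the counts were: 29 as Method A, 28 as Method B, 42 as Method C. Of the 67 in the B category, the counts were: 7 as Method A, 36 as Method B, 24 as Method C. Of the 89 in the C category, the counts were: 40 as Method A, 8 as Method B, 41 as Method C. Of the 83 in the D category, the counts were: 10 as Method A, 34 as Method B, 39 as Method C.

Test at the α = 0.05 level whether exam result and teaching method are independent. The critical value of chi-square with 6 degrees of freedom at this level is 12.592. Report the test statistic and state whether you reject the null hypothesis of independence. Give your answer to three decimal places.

Row totals: 99, 67, 89, 83. Column totals: 86, 106, 146. Grand total N = 338.
Expected counts (row total × column total / N):
  A, Method A: 99×86/338 = 25.18935
  A, Method B: 99×106/338 = 31.04734
  A, Method C: 99×146/338 = 42.76331
  B, Method A: 67×86/338 = 17.04734
  B, Method B: 67×106/338 = 21.01183
  B, Method C: 67×146/338 = 28.94083
  C, Method A: 89×86/338 = 22.64497
  C, Method B: 89×106/338 = 27.91124
  C, Method C: 89×146/338 = 38.44379
  D, Method A: 83×86/338 = 21.11834
  D, Method B: 83×106/338 = 26.02959
  D, Method C: 83×146/338 = 35.85207
Contributions (O − E)²/E:
  (29 − 25.18935)²/25.18935 = 0.5765
  (28 − 31.04734)²/31.04734 = 0.2991
  (42 − 42.76331)²/42.76331 = 0.0136
  (7 − 17.04734)²/17.04734 = 5.9217
  (36 − 21.01183)²/21.01183 = 10.6914
  (24 − 28.94083)²/28.94083 = 0.8435
  (40 − 22.64497)²/22.64497 = 13.3008
  (8 − 27.91124)²/27.91124 = 14.2042
  (41 − 38.44379)²/38.44379 = 0.1700
  (10 − 21.11834)²/21.11834 = 5.8536
  (34 − 26.02959)²/26.02959 = 2.4406
  (39 − 35.85207)²/35.85207 = 0.2764
χ² = 0.5765 + 0.2991 + 0.0136 + 5.9217 + 10.6914 + 0.8435 + 13.3008 + 14.2042 + 0.1700 + 5.8536 + 2.4406 + 0.2764 = 54.591
df = (4−1)(3−1) = 6. Since 54.591 > 12.592, reject the null hypothesis of independence at α = 0.05.

54.591; reject H₀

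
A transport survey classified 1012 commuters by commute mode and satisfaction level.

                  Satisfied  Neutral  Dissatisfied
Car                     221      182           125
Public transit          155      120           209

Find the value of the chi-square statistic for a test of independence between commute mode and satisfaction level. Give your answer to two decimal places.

43.61

Row totals: 528, 484. Column totals: 376, 302, 334. Grand total N = 1012.
Expected counts (row total × column total / N):
  Car, Satisfied: 528×376/1012 = 196.174
  Car, Neutral: 528×302/1012 = 157.565
  Car, Dissatisfied: 528×334/1012 = 174.261
  Public transit, Satisfied: 484×376/1012 = 179.826
  Public transit, Neutral: 484×302/1012 = 144.435
  Public transit, Dissatisfied: 484×334/1012 = 159.739
Contributions (O − E)²/E:
  (221 − 196.174)²/196.174 = 3.1418
  (182 − 157.565)²/157.565 = 3.7894
  (125 − 174.261)²/174.261 = 13.9254
  (155 − 179.826)²/179.826 = 3.4274
  (120 − 144.435)²/144.435 = 4.1338
  (209 − 159.739)²/159.739 = 15.1913
χ² = 3.1418 + 3.7894 + 13.9254 + 3.4274 + 4.1338 + 15.1913 = 43.61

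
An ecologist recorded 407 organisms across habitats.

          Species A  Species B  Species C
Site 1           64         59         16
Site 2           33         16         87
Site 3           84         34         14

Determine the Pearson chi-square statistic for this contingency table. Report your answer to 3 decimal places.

135.878

Row totals: 139, 136, 132. Column totals: 181, 109, 117. Grand total N = 407.
Expected counts (row total × column total / N):
  Site 1, Species A: 139×181/407 = 61.8157
  Site 1, Species B: 139×109/407 = 37.2260
  Site 1, Species C: 139×117/407 = 39.9582
  Site 2, Species A: 136×181/407 = 60.4816
  Site 2, Species B: 136×109/407 = 36.4226
  Site 2, Species C: 136×117/407 = 39.0958
  Site 3, Species A: 132×181/407 = 58.7027
  Site 3, Species B: 132×109/407 = 35.3514
  Site 3, Species C: 132×117/407 = 37.9459
Contributions (O − E)²/E:
  (64 − 61.8157)²/61.8157 = 0.0772
  (59 − 37.2260)²/37.2260 = 12.7359
  (16 − 39.9582)²/39.9582 = 14.3649
  (33 − 60.4816)²/60.4816 = 12.4871
  (16 − 36.4226)²/36.4226 = 11.4512
  (87 − 39.0958)²/39.0958 = 58.6972
  (84 − 58.7027)²/58.7027 = 10.9016
  (34 − 35.3514)²/35.3514 = 0.0517
  (14 − 37.9459)²/37.9459 = 15.1111
χ² = 0.0772 + 12.7359 + 14.3649 + 12.4871 + 11.4512 + 58.6972 + 10.9016 + 0.0517 + 15.1111 = 135.878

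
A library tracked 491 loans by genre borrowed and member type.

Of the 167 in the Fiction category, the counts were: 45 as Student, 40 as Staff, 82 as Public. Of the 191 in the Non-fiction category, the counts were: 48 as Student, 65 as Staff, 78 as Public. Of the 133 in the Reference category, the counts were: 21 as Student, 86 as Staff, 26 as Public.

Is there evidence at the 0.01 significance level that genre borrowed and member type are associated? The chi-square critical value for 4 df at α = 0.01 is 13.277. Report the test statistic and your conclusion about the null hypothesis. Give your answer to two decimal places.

55.70; reject H₀

Row totals: 167, 191, 133. Column totals: 114, 191, 186. Grand total N = 491.
Expected counts (row total × column total / N):
  Fiction, Student: 167×114/491 = 38.774
  Fiction, Staff: 167×191/491 = 64.963
  Fiction, Public: 167×186/491 = 63.263
  Non-fiction, Student: 191×114/491 = 44.346
  Non-fiction, Staff: 191×191/491 = 74.299
  Non-fiction, Public: 191×186/491 = 72.354
  Reference, Student: 133×114/491 = 30.880
  Reference, Staff: 133×191/491 = 51.737
  Reference, Public: 133×186/491 = 50.383
Contributions (O − E)²/E:
  (45 − 38.774)²/38.774 = 0.9997
  (40 − 64.963)²/64.963 = 9.5924
  (82 − 63.263)²/63.263 = 5.5495
  (48 − 44.346)²/44.346 = 0.3011
  (65 − 74.299)²/74.299 = 1.1638
  (78 − 72.354)²/72.354 = 0.4406
  (21 − 30.880)²/30.880 = 3.1611
  (86 − 51.737)²/51.737 = 22.6908
  (26 − 50.383)²/50.383 = 11.8002
χ² = 0.9997 + 9.5924 + 5.5495 + 0.3011 + 1.1638 + 0.4406 + 3.1611 + 22.6908 + 11.8002 = 55.70
df = (3−1)(3−1) = 4. Since 55.70 > 13.277, reject the null hypothesis of independence at α = 0.01.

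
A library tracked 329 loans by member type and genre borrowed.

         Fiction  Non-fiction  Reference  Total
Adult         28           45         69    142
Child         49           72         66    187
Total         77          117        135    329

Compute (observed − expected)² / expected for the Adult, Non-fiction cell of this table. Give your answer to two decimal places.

Row total (Adult) = 142; column total (Non-fiction) = 117; N = 329.
Expected count E = 142 × 117 / 329 = 50.498.
Contribution = (O − E)²/E = (45 − 50.498)² / 50.498 = 0.60.

0.60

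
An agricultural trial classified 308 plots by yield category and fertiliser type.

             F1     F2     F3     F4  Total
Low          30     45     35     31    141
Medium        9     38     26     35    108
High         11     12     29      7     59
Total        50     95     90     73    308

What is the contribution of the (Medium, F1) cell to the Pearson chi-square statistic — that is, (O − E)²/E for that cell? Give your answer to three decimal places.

Row total (Medium) = 108; column total (F1) = 50; N = 308.
Expected count E = 108 × 50 / 308 = 17.5325.
Contribution = (O − E)²/E = (9 − 17.5325)² / 17.5325 = 4.152.

4.152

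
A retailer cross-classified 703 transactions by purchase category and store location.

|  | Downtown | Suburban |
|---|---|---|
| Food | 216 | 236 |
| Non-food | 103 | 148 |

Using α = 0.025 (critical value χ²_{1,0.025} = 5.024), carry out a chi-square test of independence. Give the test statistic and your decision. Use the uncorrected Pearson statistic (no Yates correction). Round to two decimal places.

Row totals: 452, 251. Column totals: 319, 384. Grand total N = 703.
Expected counts (row total × column total / N):
  Food, Downtown: 452×319/703 = 205.104
  Food, Suburban: 452×384/703 = 246.896
  Non-food, Downtown: 251×319/703 = 113.896
  Non-food, Suburban: 251×384/703 = 137.104
Contributions (O − E)²/E:
  (216 − 205.104)²/205.104 = 0.5788
  (236 − 246.896)²/246.896 = 0.4809
  (103 − 113.896)²/113.896 = 1.0424
  (148 − 137.104)²/137.104 = 0.8659
χ² = 0.5788 + 0.4809 + 1.0424 + 0.8659 = 2.97
df = (2−1)(2−1) = 1. Since 2.97 < 5.024, fail to reject the null hypothesis of independence at α = 0.025.

2.97; fail to reject H₀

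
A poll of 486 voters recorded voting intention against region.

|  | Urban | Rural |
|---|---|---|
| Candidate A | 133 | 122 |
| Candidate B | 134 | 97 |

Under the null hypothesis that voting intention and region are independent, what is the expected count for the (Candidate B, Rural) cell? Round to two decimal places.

Row total (Candidate B) = 231; column total (Rural) = 219; grand total N = 486.
Expected count = (row total × column total) / N = 231 × 219 / 486 = 104.09.

104.09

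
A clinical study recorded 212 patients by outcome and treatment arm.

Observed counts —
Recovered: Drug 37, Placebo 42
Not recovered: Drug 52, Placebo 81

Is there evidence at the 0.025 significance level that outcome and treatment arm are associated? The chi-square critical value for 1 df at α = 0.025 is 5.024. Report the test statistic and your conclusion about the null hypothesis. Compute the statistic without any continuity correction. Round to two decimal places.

1.22; fail to reject H₀

Row totals: 79, 133. Column totals: 89, 123. Grand total N = 212.
Expected counts (row total × column total / N):
  Recovered, Drug: 79×89/212 = 33.165
  Recovered, Placebo: 79×123/212 = 45.835
  Not recovered, Drug: 133×89/212 = 55.835
  Not recovered, Placebo: 133×123/212 = 77.165
Contributions (O − E)²/E:
  (37 − 33.165)²/33.165 = 0.4435
  (42 − 45.835)²/45.835 = 0.3209
  (52 − 55.835)²/55.835 = 0.2634
  (81 − 77.165)²/77.165 = 0.1906
χ² = 0.4435 + 0.3209 + 0.2634 + 0.1906 = 1.22
df = (2−1)(2−1) = 1. Since 1.22 < 5.024, fail to reject the null hypothesis of independence at α = 0.025.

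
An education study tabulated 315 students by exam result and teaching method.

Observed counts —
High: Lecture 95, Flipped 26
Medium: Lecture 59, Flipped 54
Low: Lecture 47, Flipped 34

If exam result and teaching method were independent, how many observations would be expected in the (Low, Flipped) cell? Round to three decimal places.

Row total (Low) = 81; column total (Flipped) = 114; grand total N = 315.
Expected count = (row total × column total) / N = 81 × 114 / 315 = 29.314.

29.314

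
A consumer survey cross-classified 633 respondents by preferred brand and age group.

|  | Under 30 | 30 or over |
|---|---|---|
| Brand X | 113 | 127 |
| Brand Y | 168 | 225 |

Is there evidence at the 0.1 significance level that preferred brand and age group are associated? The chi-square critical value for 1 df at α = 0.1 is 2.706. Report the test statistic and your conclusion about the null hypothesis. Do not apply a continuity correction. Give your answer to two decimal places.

1.13; fail to reject H₀

Row totals: 240, 393. Column totals: 281, 352. Grand total N = 633.
Expected counts (row total × column total / N):
  Brand X, Under 30: 240×281/633 = 106.540
  Brand X, 30 or over: 240×352/633 = 133.460
  Brand Y, Under 30: 393×281/633 = 174.460
  Brand Y, 30 or over: 393×352/633 = 218.540
Contributions (O − E)²/E:
  (113 − 106.540)²/106.540 = 0.3917
  (127 − 133.460)²/133.460 = 0.3127
  (168 − 174.460)²/174.460 = 0.2392
  (225 − 218.540)²/218.540 = 0.1910
χ² = 0.3917 + 0.3127 + 0.2392 + 0.1910 = 1.13
df = (2−1)(2−1) = 1. Since 1.13 < 2.706, fail to reject the null hypothesis of independence at α = 0.1.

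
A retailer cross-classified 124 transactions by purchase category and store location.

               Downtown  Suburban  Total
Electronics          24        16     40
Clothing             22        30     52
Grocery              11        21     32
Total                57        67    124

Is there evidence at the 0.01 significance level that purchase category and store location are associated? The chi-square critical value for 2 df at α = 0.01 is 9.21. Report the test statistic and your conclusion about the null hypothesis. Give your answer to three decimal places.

5.183; fail to reject H₀

Grand total N = 124.
Expected counts (row total × column total / N):
  Electronics, Downtown: 40×57/124 = 18.3871
  Electronics, Suburban: 40×67/124 = 21.6129
  Clothing, Downtown: 52×57/124 = 23.9032
  Clothing, Suburban: 52×67/124 = 28.0968
  Grocery, Downtown: 32×57/124 = 14.7097
  Grocery, Suburban: 32×67/124 = 17.2903
Contributions (O − E)²/E:
  (24 − 18.3871)²/18.3871 = 1.7134
  (16 − 21.6129)²/21.6129 = 1.4577
  (22 − 23.9032)²/23.9032 = 0.1515
  (30 − 28.0968)²/28.0968 = 0.1289
  (11 − 14.7097)²/14.7097 = 0.9356
  (21 − 17.2903)²/17.2903 = 0.7959
χ² = 1.7134 + 1.4577 + 0.1515 + 0.1289 + 0.9356 + 0.7959 = 5.183
df = (3−1)(2−1) = 2. Since 5.183 < 9.21, fail to reject the null hypothesis of independence at α = 0.01.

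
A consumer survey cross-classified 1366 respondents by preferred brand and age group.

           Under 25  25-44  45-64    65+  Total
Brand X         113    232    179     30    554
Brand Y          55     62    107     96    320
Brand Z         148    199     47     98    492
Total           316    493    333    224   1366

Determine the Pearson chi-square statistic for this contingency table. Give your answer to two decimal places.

199.46

Grand total N = 1366.
Expected counts (row total × column total / N):
  Brand X, Under 25: 554×316/1366 = 128.158
  Brand X, 25-44: 554×493/1366 = 199.943
  Brand X, 45-64: 554×333/1366 = 135.053
  Brand X, 65+: 554×224/1366 = 90.846
  Brand Y, Under 25: 320×316/1366 = 74.026
  Brand Y, 25-44: 320×493/1366 = 115.490
  Brand Y, 45-64: 320×333/1366 = 78.009
  Brand Y, 65+: 320×224/1366 = 52.474
  Brand Z, Under 25: 492×316/1366 = 113.816
  Brand Z, 25-44: 492×493/1366 = 177.567
  Brand Z, 45-64: 492×333/1366 = 119.939
  Brand Z, 65+: 492×224/1366 = 80.679
Contributions (O − E)²/E:
  (113 − 128.158)²/128.158 = 1.7928
  (232 − 199.943)²/199.943 = 5.1397
  (179 − 135.053)²/135.053 = 14.3006
  (30 − 90.846)²/90.846 = 40.7529
  (55 − 74.026)²/74.026 = 4.8900
  (62 − 115.490)²/115.490 = 24.7743
  (107 − 78.009)²/78.009 = 10.7741
  (96 − 52.474)²/52.474 = 36.1038
  (148 − 113.816)²/113.816 = 10.2670
  (199 − 177.567)²/177.567 = 2.5870
  (47 − 119.939)²/119.939 = 44.3567
  (98 − 80.679)²/80.679 = 3.7187
χ² = 1.7928 + 5.1397 + 14.3006 + 40.7529 + 4.8900 + 24.7743 + 10.7741 + 36.1038 + 10.2670 + 2.5870 + 44.3567 + 3.7187 = 199.46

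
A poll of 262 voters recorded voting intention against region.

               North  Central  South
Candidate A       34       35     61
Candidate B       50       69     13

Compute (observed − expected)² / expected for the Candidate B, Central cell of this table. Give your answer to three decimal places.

Row total (Candidate B) = 132; column total (Central) = 104; N = 262.
Expected count E = 132 × 104 / 262 = 52.3969.
Contribution = (O − E)²/E = (69 − 52.3969)² / 52.3969 = 5.261.

5.261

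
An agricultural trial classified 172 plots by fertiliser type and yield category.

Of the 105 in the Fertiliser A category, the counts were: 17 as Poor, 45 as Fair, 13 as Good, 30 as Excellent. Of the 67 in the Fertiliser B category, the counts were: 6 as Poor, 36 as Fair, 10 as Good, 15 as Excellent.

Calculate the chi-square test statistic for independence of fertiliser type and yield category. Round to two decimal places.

3.42

Row totals: 105, 67. Column totals: 23, 81, 23, 45. Grand total N = 172.
Expected counts (row total × column total / N):
  Fertiliser A, Poor: 105×23/172 = 14.041
  Fertiliser A, Fair: 105×81/172 = 49.448
  Fertiliser A, Good: 105×23/172 = 14.041
  Fertiliser A, Excellent: 105×45/172 = 27.471
  Fertiliser B, Poor: 67×23/172 = 8.959
  Fertiliser B, Fair: 67×81/172 = 31.552
  Fertiliser B, Good: 67×23/172 = 8.959
  Fertiliser B, Excellent: 67×45/172 = 17.529
Contributions (O − E)²/E:
  (17 − 14.041)²/14.041 = 0.6236
  (45 − 49.448)²/49.448 = 0.4001
  (13 − 14.041)²/14.041 = 0.0772
  (30 − 27.471)²/27.471 = 0.2328
  (6 − 8.959)²/8.959 = 0.9773
  (36 − 31.552)²/31.552 = 0.6271
  (10 − 8.959)²/8.959 = 0.1210
  (15 − 17.529)²/17.529 = 0.3649
χ² = 0.6236 + 0.4001 + 0.0772 + 0.2328 + 0.9773 + 0.6271 + 0.1210 + 0.3649 = 3.42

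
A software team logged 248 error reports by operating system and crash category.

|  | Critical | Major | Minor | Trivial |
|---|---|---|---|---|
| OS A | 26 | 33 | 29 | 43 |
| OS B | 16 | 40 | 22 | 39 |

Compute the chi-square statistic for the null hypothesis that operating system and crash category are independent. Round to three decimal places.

3.429

Row totals: 131, 117. Column totals: 42, 73, 51, 82. Grand total N = 248.
Expected counts (row total × column total / N):
  OS A, Critical: 131×42/248 = 22.1855
  OS A, Major: 131×73/248 = 38.5605
  OS A, Minor: 131×51/248 = 26.9395
  OS A, Trivial: 131×82/248 = 43.3145
  OS B, Critical: 117×42/248 = 19.8145
  OS B, Major: 117×73/248 = 34.4395
  OS B, Minor: 117×51/248 = 24.0605
  OS B, Trivial: 117×82/248 = 38.6855
Contributions (O − E)²/E:
  (26 − 22.1855)²/22.1855 = 0.6559
  (33 − 38.5605)²/38.5605 = 0.8018
  (29 − 26.9395)²/26.9395 = 0.1576
  (43 − 43.3145)²/43.3145 = 0.0023
  (16 − 19.8145)²/19.8145 = 0.7343
  (40 − 34.4395)²/34.4395 = 0.8978
  (22 − 24.0605)²/24.0605 = 0.1765
  (39 − 38.6855)²/38.6855 = 0.0026
χ² = 0.6559 + 0.8018 + 0.1576 + 0.0023 + 0.7343 + 0.8978 + 0.1765 + 0.0026 = 3.429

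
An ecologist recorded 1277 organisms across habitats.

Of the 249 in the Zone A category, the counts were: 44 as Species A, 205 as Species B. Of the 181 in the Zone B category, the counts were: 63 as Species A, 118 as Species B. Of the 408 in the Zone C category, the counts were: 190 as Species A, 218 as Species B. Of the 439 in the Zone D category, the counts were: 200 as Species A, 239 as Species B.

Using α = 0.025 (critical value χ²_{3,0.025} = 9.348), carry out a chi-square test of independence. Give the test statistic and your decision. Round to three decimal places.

Row totals: 249, 181, 408, 439. Column totals: 497, 780. Grand total N = 1277.
Expected counts (row total × column total / N):
  Zone A, Species A: 249×497/1277 = 96.9092
  Zone A, Species B: 249×780/1277 = 152.0908
  Zone B, Species A: 181×497/1277 = 70.4440
  Zone B, Species B: 181×780/1277 = 110.5560
  Zone C, Species A: 408×497/1277 = 158.7909
  Zone C, Species B: 408×780/1277 = 249.2091
  Zone D, Species A: 439×497/1277 = 170.8559
  Zone D, Species B: 439×780/1277 = 268.1441
Contributions (O − E)²/E:
  (44 − 96.9092)²/96.9092 = 28.8867
  (205 − 152.0908)²/152.0908 = 18.4060
  (63 − 70.4440)²/70.4440 = 0.7866
  (118 − 110.5560)²/110.5560 = 0.5012
  (190 − 158.7909)²/158.7909 = 6.1339
  (218 − 249.2091)²/249.2091 = 3.9084
  (200 − 170.8559)²/170.8559 = 4.9713
  (239 − 268.1441)²/268.1441 = 3.1676
χ² = 28.8867 + 18.4060 + 0.7866 + 0.5012 + 6.1339 + 3.9084 + 4.9713 + 3.1676 = 66.762
df = (4−1)(2−1) = 3. Since 66.762 > 9.348, reject the null hypothesis of independence at α = 0.025.

66.762; reject H₀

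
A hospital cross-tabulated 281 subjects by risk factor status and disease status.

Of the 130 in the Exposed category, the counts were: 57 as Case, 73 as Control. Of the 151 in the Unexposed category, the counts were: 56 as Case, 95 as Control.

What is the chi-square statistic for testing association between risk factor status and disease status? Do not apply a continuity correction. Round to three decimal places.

Row totals: 130, 151. Column totals: 113, 168. Grand total N = 281.
Expected counts (row total × column total / N):
  Exposed, Case: 130×113/281 = 52.2776
  Exposed, Control: 130×168/281 = 77.7224
  Unexposed, Case: 151×113/281 = 60.7224
  Unexposed, Control: 151×168/281 = 90.2776
Contributions (O − E)²/E:
  (57 − 52.2776)²/52.2776 = 0.4266
  (73 − 77.7224)²/77.7224 = 0.2869
  (56 − 60.7224)²/60.7224 = 0.3673
  (95 − 90.2776)²/90.2776 = 0.2470
χ² = 0.4266 + 0.2869 + 0.3673 + 0.2470 = 1.328

1.328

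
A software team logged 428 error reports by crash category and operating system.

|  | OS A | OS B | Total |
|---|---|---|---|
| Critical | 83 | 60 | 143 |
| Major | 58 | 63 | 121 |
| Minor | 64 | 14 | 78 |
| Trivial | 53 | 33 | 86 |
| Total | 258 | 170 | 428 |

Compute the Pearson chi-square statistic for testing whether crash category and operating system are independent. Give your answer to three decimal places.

Grand total N = 428.
Expected counts (row total × column total / N):
  Critical, OS A: 143×258/428 = 86.2009
  Critical, OS B: 143×170/428 = 56.7991
  Major, OS A: 121×258/428 = 72.9393
  Major, OS B: 121×170/428 = 48.0607
  Minor, OS A: 78×258/428 = 47.0187
  Minor, OS B: 78×170/428 = 30.9813
  Trivial, OS A: 86×258/428 = 51.8411
  Trivial, OS B: 86×170/428 = 34.1589
Contributions (O − E)²/E:
  (83 − 86.2009)²/86.2009 = 0.1189
  (60 − 56.7991)²/56.7991 = 0.1804
  (58 − 72.9393)²/72.9393 = 3.0598
  (63 − 48.0607)²/48.0607 = 4.6438
  (64 − 47.0187)²/47.0187 = 6.1330
  (14 − 30.9813)²/30.9813 = 9.3077
  (53 − 51.8411)²/51.8411 = 0.0259
  (33 − 34.1589)²/34.1589 = 0.0393
χ² = 0.1189 + 0.1804 + 3.0598 + 4.6438 + 6.1330 + 9.3077 + 0.0259 + 0.0393 = 23.509

23.509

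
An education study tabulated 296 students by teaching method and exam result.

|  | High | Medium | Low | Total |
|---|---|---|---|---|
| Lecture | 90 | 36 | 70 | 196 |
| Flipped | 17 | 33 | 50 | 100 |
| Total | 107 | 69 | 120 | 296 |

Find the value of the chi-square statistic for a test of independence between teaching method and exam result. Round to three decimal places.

Grand total N = 296.
Expected counts (row total × column total / N):
  Lecture, High: 196×107/296 = 70.8514
  Lecture, Medium: 196×69/296 = 45.6892
  Lecture, Low: 196×120/296 = 79.4595
  Flipped, High: 100×107/296 = 36.1486
  Flipped, Medium: 100×69/296 = 23.3108
  Flipped, Low: 100×120/296 = 40.5405
Contributions (O − E)²/E:
  (90 − 70.8514)²/70.8514 = 5.1752
  (36 − 45.6892)²/45.6892 = 2.0548
  (70 − 79.4595)²/79.4595 = 1.1261
  (17 − 36.1486)²/36.1486 = 10.1434
  (33 − 23.3108)²/23.3108 = 4.0273
  (50 − 40.5405)²/40.5405 = 2.2072
χ² = 5.1752 + 2.0548 + 1.1261 + 10.1434 + 4.0273 + 2.2072 = 24.734

24.734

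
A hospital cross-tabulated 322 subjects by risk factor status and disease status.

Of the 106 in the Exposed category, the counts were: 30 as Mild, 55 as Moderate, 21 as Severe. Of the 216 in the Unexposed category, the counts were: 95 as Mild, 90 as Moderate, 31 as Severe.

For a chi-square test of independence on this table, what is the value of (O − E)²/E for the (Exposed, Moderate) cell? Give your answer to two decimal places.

1.11

Row total (Exposed) = 106; column total (Moderate) = 145; N = 322.
Expected count E = 106 × 145 / 322 = 47.733.
Contribution = (O − E)²/E = (55 − 47.733)² / 47.733 = 1.11.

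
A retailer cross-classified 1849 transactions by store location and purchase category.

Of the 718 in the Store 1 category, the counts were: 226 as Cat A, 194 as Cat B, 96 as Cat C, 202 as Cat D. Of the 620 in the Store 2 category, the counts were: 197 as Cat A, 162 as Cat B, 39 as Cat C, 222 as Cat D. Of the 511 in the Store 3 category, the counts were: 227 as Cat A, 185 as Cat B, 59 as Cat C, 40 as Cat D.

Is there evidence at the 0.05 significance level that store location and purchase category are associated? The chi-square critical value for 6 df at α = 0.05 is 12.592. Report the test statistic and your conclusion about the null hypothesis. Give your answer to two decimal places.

137.34; reject H₀

Row totals: 718, 620, 511. Column totals: 650, 541, 194, 464. Grand total N = 1849.
Expected counts (row total × column total / N):
  Store 1, Cat A: 718×650/1849 = 252.407
  Store 1, Cat B: 718×541/1849 = 210.080
  Store 1, Cat C: 718×194/1849 = 75.334
  Store 1, Cat D: 718×464/1849 = 180.180
  Store 2, Cat A: 620×650/1849 = 217.956
  Store 2, Cat B: 620×541/1849 = 181.406
  Store 2, Cat C: 620×194/1849 = 65.051
  Store 2, Cat D: 620×464/1849 = 155.587
  Store 3, Cat A: 511×650/1849 = 179.638
  Store 3, Cat B: 511×541/1849 = 149.514
  Store 3, Cat C: 511×194/1849 = 53.615
  Store 3, Cat D: 511×464/1849 = 128.234
Contributions (O − E)²/E:
  (226 − 252.407)²/252.407 = 2.7627
  (194 − 210.080)²/210.080 = 1.2308
  (96 − 75.334)²/75.334 = 5.6692
  (202 − 180.180)²/180.180 = 2.6424
  (197 − 217.956)²/217.956 = 2.0149
  (162 − 181.406)²/181.406 = 2.0760
  (39 − 65.051)²/65.051 = 10.4327
  (222 − 155.587)²/155.587 = 28.3487
  (227 − 179.638)²/179.638 = 12.4871
  (185 − 149.514)²/149.514 = 8.4223
  (59 − 53.615)²/53.615 = 0.5409
  (40 − 128.234)²/128.234 = 60.7112
χ² = 2.7627 + 1.2308 + 5.6692 + 2.6424 + 2.0149 + 2.0760 + 10.4327 + 28.3487 + 12.4871 + 8.4223 + 0.5409 + 60.7112 = 137.34
df = (3−1)(4−1) = 6. Since 137.34 > 12.592, reject the null hypothesis of independence at α = 0.05.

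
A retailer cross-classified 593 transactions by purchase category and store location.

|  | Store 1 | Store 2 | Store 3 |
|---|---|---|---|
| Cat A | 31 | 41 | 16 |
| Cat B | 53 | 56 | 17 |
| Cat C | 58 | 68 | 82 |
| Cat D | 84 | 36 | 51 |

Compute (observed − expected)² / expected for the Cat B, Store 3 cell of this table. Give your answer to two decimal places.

Row total (Cat B) = 126; column total (Store 3) = 166; N = 593.
Expected count E = 126 × 166 / 593 = 35.272.
Contribution = (O − E)²/E = (17 − 35.272)² / 35.272 = 9.47.

9.47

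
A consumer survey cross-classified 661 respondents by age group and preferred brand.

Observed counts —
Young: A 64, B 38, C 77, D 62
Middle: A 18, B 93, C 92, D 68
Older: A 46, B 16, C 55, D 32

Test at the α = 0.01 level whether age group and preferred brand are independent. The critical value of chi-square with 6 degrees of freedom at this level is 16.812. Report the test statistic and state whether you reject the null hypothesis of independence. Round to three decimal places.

71.868; reject H₀

Row totals: 241, 271, 149. Column totals: 128, 147, 224, 162. Grand total N = 661.
Expected counts (row total × column total / N):
  Young, A: 241×128/661 = 46.6687
  Young, B: 241×147/661 = 53.5961
  Young, C: 241×224/661 = 81.6702
  Young, D: 241×162/661 = 59.0651
  Middle, A: 271×128/661 = 52.4781
  Middle, B: 271×147/661 = 60.2678
  Middle, C: 271×224/661 = 91.8366
  Middle, D: 271×162/661 = 66.4175
  Older, A: 149×128/661 = 28.8533
  Older, B: 149×147/661 = 33.1362
  Older, C: 149×224/661 = 50.4932
  Older, D: 149×162/661 = 36.5174
Contributions (O − E)²/E:
  (64 − 46.6687)²/46.6687 = 6.4363
  (38 − 53.5961)²/53.5961 = 4.5384
  (77 − 81.6702)²/81.6702 = 0.2671
  (62 − 59.0651)²/59.0651 = 0.1458
  (18 − 52.4781)²/52.4781 = 22.6521
  (93 − 60.2678)²/60.2678 = 17.7773
  (92 − 91.8366)²/91.8366 = 0.0003
  (68 − 66.4175)²/66.4175 = 0.0377
  (46 − 28.8533)²/28.8533 = 10.1898
  (16 − 33.1362)²/33.1362 = 8.8619
  (55 − 50.4932)²/50.4932 = 0.4023
  (32 − 36.5174)²/36.5174 = 0.5588
χ² = 6.4363 + 4.5384 + 0.2671 + 0.1458 + 22.6521 + 17.7773 + 0.0003 + 0.0377 + 10.1898 + 8.8619 + 0.4023 + 0.5588 = 71.868
df = (3−1)(4−1) = 6. Since 71.868 > 16.812, reject the null hypothesis of independence at α = 0.01.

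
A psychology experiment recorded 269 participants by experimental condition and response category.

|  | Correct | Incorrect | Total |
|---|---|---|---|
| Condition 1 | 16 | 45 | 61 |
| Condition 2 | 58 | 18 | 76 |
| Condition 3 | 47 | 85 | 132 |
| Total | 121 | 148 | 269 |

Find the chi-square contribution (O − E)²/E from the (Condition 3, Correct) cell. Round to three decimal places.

Row total (Condition 3) = 132; column total (Correct) = 121; N = 269.
Expected count E = 132 × 121 / 269 = 59.3755.
Contribution = (O − E)²/E = (47 − 59.3755)² / 59.3755 = 2.579.

2.579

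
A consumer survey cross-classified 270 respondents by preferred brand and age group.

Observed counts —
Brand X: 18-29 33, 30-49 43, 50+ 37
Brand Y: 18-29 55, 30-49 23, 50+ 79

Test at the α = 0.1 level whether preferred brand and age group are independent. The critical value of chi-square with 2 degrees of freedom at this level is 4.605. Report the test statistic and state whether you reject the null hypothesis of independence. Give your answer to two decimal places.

20.13; reject H₀

Row totals: 113, 157. Column totals: 88, 66, 116. Grand total N = 270.
Expected counts (row total × column total / N):
  Brand X, 18-29: 113×88/270 = 36.830
  Brand X, 30-49: 113×66/270 = 27.622
  Brand X, 50+: 113×116/270 = 48.548
  Brand Y, 18-29: 157×88/270 = 51.170
  Brand Y, 30-49: 157×66/270 = 38.378
  Brand Y, 50+: 157×116/270 = 67.452
Contributions (O − E)²/E:
  (33 − 36.830)²/36.830 = 0.3983
  (43 − 27.622)²/27.622 = 8.5614
  (37 − 48.548)²/48.548 = 2.7469
  (55 − 51.170)²/51.170 = 0.2867
  (23 − 38.378)²/38.378 = 6.1619
  (79 − 67.452)²/67.452 = 1.9771
χ² = 0.3983 + 8.5614 + 2.7469 + 0.2867 + 6.1619 + 1.9771 = 20.13
df = (2−1)(3−1) = 2. Since 20.13 > 4.605, reject the null hypothesis of independence at α = 0.1.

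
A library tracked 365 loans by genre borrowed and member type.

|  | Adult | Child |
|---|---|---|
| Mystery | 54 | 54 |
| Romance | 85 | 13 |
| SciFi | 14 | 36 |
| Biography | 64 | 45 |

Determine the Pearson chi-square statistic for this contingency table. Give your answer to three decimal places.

54.805

Row totals: 108, 98, 50, 109. Column totals: 217, 148. Grand total N = 365.
Expected counts (row total × column total / N):
  Mystery, Adult: 108×217/365 = 64.2082
  Mystery, Child: 108×148/365 = 43.7918
  Romance, Adult: 98×217/365 = 58.2630
  Romance, Child: 98×148/365 = 39.7370
  SciFi, Adult: 50×217/365 = 29.7260
  SciFi, Child: 50×148/365 = 20.2740
  Biography, Adult: 109×217/365 = 64.8027
  Biography, Child: 109×148/365 = 44.1973
Contributions (O − E)²/E:
  (54 − 64.2082)²/64.2082 = 1.6230
  (54 − 43.7918)²/43.7918 = 2.3796
  (85 − 58.2630)²/58.2630 = 12.2697
  (13 − 39.7370)²/39.7370 = 17.9900
  (14 − 29.7260)²/29.7260 = 8.3196
  (36 − 20.2740)²/20.2740 = 12.1982
  (64 − 64.8027)²/64.8027 = 0.0099
  (45 − 44.1973)²/44.1973 = 0.0146
χ² = 1.6230 + 2.3796 + 12.2697 + 17.9900 + 8.3196 + 12.1982 + 0.0099 + 0.0146 = 54.805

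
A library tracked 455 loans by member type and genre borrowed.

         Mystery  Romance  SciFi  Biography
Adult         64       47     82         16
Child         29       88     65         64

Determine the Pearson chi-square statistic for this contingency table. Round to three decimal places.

Row totals: 209, 246. Column totals: 93, 135, 147, 80. Grand total N = 455.
Expected counts (row total × column total / N):
  Adult, Mystery: 209×93/455 = 42.71868
  Adult, Romance: 209×135/455 = 62.01099
  Adult, SciFi: 209×147/455 = 67.52308
  Adult, Biography: 209×80/455 = 36.74725
  Child, Mystery: 246×93/455 = 50.28132
  Child, Romance: 246×135/455 = 72.98901
  Child, SciFi: 246×147/455 = 79.47692
  Child, Biography: 246×80/455 = 43.25275
Contributions (O − E)²/E:
  (64 − 42.71868)²/42.71868 = 10.6018
  (47 − 62.01099)²/62.01099 = 3.6337
  (82 − 67.52308)²/67.52308 = 3.1038
  (16 − 36.74725)²/36.74725 = 11.7138
  (29 − 50.28132)²/50.28132 = 9.0072
  (88 − 72.98901)²/72.98901 = 3.0872
  (65 − 79.47692)²/79.47692 = 2.6370
  (64 − 43.25275)²/43.25275 = 9.9519
χ² = 10.6018 + 3.6337 + 3.1038 + 11.7138 + 9.0072 + 3.0872 + 2.6370 + 9.9519 = 53.736

53.736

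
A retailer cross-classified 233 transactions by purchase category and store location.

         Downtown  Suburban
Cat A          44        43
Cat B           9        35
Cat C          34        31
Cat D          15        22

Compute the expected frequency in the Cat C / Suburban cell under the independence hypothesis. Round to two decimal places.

36.55

Row total (Cat C) = 65; column total (Suburban) = 131; grand total N = 233.
Expected count = (row total × column total) / N = 65 × 131 / 233 = 36.55.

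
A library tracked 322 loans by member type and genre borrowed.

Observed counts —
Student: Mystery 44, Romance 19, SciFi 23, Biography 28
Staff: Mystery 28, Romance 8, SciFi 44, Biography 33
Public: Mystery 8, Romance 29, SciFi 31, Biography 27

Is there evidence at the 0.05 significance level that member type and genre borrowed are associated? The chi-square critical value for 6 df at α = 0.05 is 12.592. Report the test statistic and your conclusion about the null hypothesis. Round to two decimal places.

Row totals: 114, 113, 95. Column totals: 80, 56, 98, 88. Grand total N = 322.
Expected counts (row total × column total / N):
  Student, Mystery: 114×80/322 = 28.323
  Student, Romance: 114×56/322 = 19.826
  Student, SciFi: 114×98/322 = 34.696
  Student, Biography: 114×88/322 = 31.155
  Staff, Mystery: 113×80/322 = 28.075
  Staff, Romance: 113×56/322 = 19.652
  Staff, SciFi: 113×98/322 = 34.391
  Staff, Biography: 113×88/322 = 30.882
  Public, Mystery: 95×80/322 = 23.602
  Public, Romance: 95×56/322 = 16.522
  Public, SciFi: 95×98/322 = 28.913
  Public, Biography: 95×88/322 = 25.963
Contributions (O − E)²/E:
  (44 − 28.323)²/28.323 = 8.6773
  (19 − 19.826)²/19.826 = 0.0344
  (23 − 34.696)²/34.696 = 3.9427
  (28 − 31.155)²/31.155 = 0.3195
  (28 − 28.075)²/28.075 = 0.0002
  (8 − 19.652)²/19.652 = 6.9087
  (44 − 34.391)²/34.391 = 2.6848
  (33 − 30.882)²/30.882 = 0.1453
  (8 − 23.602)²/23.602 = 10.3136
  (29 − 16.522)²/16.522 = 9.4238
  (31 − 28.913)²/28.913 = 0.1506
  (27 − 25.963)²/25.963 = 0.0414
χ² = 8.6773 + 0.0344 + 3.9427 + 0.3195 + 0.0002 + 6.9087 + 2.6848 + 0.1453 + 10.3136 + 9.4238 + 0.1506 + 0.0414 = 42.64
df = (3−1)(4−1) = 6. Since 42.64 > 12.592, reject the null hypothesis of independence at α = 0.05.

42.64; reject H₀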